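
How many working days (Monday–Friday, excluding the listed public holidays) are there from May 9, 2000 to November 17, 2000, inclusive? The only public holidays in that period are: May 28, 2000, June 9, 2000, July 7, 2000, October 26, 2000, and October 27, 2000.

May 9, 2000 is a Tuesday.
From May 9, 2000 to November 17, 2000 is 193 days inclusive.
193 = 7 × 27 + 4, so there are 27 full weeks plus 4 extra days.
Each full week contributes 5 weekdays (Mon–Fri): 27 × 5 = 135.
The 4 extra days are Tue, Wed, Thu, Fri — 4 of them qualify.
Total: 135 + 4 = 139.
Holidays: May 28, 2000 (Sun); June 9, 2000 (Fri); July 7, 2000 (Fri); October 26, 2000 (Thu); October 27, 2000 (Fri).
4 of the 5 holidays fall on weekdays; the rest are weekends and were already excluded.
Business days: 139 − 4 = 135.

135 working days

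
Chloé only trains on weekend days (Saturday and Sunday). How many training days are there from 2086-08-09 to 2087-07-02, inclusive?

2086-08-09 is a Friday.
That's 328 days from start to end, counting both.
328 = 7 × 46 + 6, so there are 46 full weeks plus 6 extra days.
Each full week contributes 2 weekend days (Sat, Sun): 46 × 2 = 92.
The 6 extra days are Fri, Sat, Sun, Mon, Tue, Wed — 2 of them qualify.
Total: 92 + 2 = 94.

94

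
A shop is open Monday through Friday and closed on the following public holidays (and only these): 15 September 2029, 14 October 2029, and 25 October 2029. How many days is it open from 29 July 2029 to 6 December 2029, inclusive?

93 working days

29 July 2029 is a Sunday.
From 29 July 2029 to 6 December 2029 is 131 days inclusive.
131 = 7 × 18 + 5, so there are 18 full weeks plus 5 extra days.
Each full week contributes 5 weekdays (Mon–Fri): 18 × 5 = 90.
The 5 extra days are Sun, Mon, Tue, Wed, Thu — 4 of them qualify.
Total: 90 + 4 = 94.
Holidays: 15 September 2029 (Sat); 14 October 2029 (Sun); 25 October 2029 (Thu).
1 of the 3 holidays fall on weekdays; the rest are weekends and were already excluded.
Business days: 94 − 1 = 93.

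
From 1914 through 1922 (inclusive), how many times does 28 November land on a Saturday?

Day of week of November 28 in each year:
1914: Sat ✓, 1915: Sun, 1916: Tue, 1917: Wed, 1918: Thu, 1919: Fri, 1920: Sun, 1921: Mon, 1922: Tue
Saturdays: 1914.

1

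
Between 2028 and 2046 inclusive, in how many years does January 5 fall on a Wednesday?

Day of week of January 5 in each year:
2028: Wed ✓, 2029: Fri, 2030: Sat, 2031: Sun, 2032: Mon, 2033: Wed ✓, 2034: Thu, 2035: Fri, 2036: Sat, 2037: Mon, 2038: Tue, 2039: Wed ✓, 2040: Thu, 2041: Sat, 2042: Sun, 2043: Mon, 2044: Tue, 2045: Thu, 2046: Fri
Wednesdays: 2028, 2033, 2039.

3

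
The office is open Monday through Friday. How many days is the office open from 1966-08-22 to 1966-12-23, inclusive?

1966-08-22 is a Monday.
From 1966-08-22 to 1966-12-23 is 124 days inclusive.
124 = 7 × 17 + 5, so there are 17 full weeks plus 5 extra days.
Each full week contributes 5 weekdays (Mon–Fri): 17 × 5 = 85.
The 5 extra days are Mon, Tue, Wed, Thu, Fri — 5 of them qualify.
Total: 85 + 5 = 90.

90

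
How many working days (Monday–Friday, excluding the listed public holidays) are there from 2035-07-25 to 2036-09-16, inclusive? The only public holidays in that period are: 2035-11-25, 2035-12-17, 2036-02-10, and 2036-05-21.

298

2035-07-25 is a Wednesday.
The range spans 420 days (inclusive of both endpoints).
420 = 7 × 60, so the span is exactly 60 full weeks.
Each full week contributes 5 weekdays (Mon–Fri): 60 × 5 = 300.
Holidays: 2035-11-25 (Sun); 2035-12-17 (Mon); 2036-02-10 (Sun); 2036-05-21 (Wed).
2 of the 4 holidays fall on weekdays; the rest are weekends and were already excluded.
Business days: 300 − 2 = 298.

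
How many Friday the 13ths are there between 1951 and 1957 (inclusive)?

13

Friday-the-13ths by year:
1951: Apr, Jul
1952: Jun
1953: Feb, Mar, Nov
1954: Aug
1955: May
1956: Jan, Apr, Jul
1957: Sep, Dec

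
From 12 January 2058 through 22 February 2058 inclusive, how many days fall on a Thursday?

6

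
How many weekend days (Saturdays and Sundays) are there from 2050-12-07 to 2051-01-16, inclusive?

2050-12-07 is a Wednesday.
That's 41 days from start to end, counting both.
41 = 7 × 5 + 6, so there are 5 full weeks plus 6 extra days.
Each full week contributes 2 weekend days (Sat, Sun): 5 × 2 = 10.
The 6 extra days are Wed, Thu, Fri, Sat, Sun, Mon — 2 of them qualify.
Total: 10 + 2 = 12.

12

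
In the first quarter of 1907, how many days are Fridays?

13

Jan 1, 1907 is a Tuesday.
The range spans 90 days (inclusive of both endpoints).
90 = 7 × 12 + 6, so there are 12 full weeks plus 6 extra days.
Each full week contributes one Friday: 12 so far.
The 6 extra days are Tue, Wed, Thu, Fri, Sat, Sun — 1 of them qualifies.
Total: 12 + 1 = 13.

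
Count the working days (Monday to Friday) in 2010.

1 January 2010 is a Friday.
From 1 January 2010 to 31 December 2010 is 365 days inclusive.
365 = 7 × 52 + 1, so there are 52 full weeks plus 1 extra day.
Each full week contributes 5 weekdays (Mon–Fri): 52 × 5 = 260.
The 1 extra day is Fri — 1 of them qualifies.
Total: 260 + 1 = 261.

261 weekdays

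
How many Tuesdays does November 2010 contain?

5

2010-11-01 is a Monday.
From 2010-11-01 to 2010-11-30 is 30 days inclusive.
30 = 7 × 4 + 2, so there are 4 full weeks plus 2 extra days.
Each full week contributes one Tuesday: 4 so far.
The 2 extra days are Monday, Tuesday — 1 of them qualifies.
Total: 4 + 1 = 5.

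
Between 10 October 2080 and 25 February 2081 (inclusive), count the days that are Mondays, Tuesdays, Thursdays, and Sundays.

10 October 2080 is a Thursday.
From 10 October 2080 to 25 February 2081 is 139 days inclusive.
139 = 7 × 19 + 6, so there are 19 full weeks plus 6 extra days.
Each full week contributes 4 days from the set (Mon, Tue, Thu, Sun): 19 × 4 = 76.
The 6 extra days are Thu, Fri, Sat, Sun, Mon, Tue — 4 of them qualify.
Total: 76 + 4 = 80.

80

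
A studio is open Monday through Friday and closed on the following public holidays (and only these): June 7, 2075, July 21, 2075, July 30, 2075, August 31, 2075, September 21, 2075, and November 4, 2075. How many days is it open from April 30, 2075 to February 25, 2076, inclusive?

213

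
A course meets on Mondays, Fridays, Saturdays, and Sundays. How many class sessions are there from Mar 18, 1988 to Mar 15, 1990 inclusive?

416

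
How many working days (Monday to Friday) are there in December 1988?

22

Dec 1, 1988 is a Thursday.
The range spans 31 days (inclusive of both endpoints).
31 = 7 × 4 + 3, so there are 4 full weeks plus 3 extra days.
Each full week contributes 5 weekdays (Mon–Fri): 4 × 5 = 20.
The 3 extra days are Thu, Fri, Sat — 2 of them qualify.
Total: 20 + 2 = 22.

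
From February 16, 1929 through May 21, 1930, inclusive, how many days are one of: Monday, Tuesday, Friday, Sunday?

February 16, 1929 is a Saturday.
The range spans 460 days (inclusive of both endpoints).
460 = 7 × 65 + 5, so there are 65 full weeks plus 5 extra days.
Each full week contributes 4 days from the set (Mon, Tue, Fri, Sun): 65 × 4 = 260.
The 5 extra days are Saturday, Sunday, Monday, Tuesday, Wednesday — 3 of them qualify.
Total: 260 + 3 = 263.

263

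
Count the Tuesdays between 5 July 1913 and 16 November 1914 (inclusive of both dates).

5 July 1913 is a Saturday.
From 5 July 1913 to 16 November 1914 is 500 days inclusive.
500 = 7 × 71 + 3, so there are 71 full weeks plus 3 extra days.
Each full week contributes one Tuesday: 71 so far.
The 3 extra days are Sat, Sun, Mon — none qualify.
Total: 71 + 0 = 71.

71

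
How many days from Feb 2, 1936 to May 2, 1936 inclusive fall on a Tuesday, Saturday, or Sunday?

Feb 2, 1936 is a Sunday.
The range spans 91 days (inclusive of both endpoints).
91 = 7 × 13, so the span is exactly 13 full weeks.
Each full week contributes 3 days from the set (Tue, Sat, Sun): 13 × 3 = 39.
Total: 39.

39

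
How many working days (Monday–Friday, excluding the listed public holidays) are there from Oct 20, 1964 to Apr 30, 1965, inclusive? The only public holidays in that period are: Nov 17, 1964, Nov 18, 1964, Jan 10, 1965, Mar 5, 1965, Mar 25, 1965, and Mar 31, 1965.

Oct 20, 1964 is a Tuesday.
From Oct 20, 1964 to Apr 30, 1965 is 193 days inclusive.
193 = 7 × 27 + 4, so there are 27 full weeks plus 4 extra days.
Each full week contributes 5 weekdays (Mon–Fri): 27 × 5 = 135.
The 4 extra days are Tuesday, Wednesday, Thursday, Friday — 4 of them qualify.
Total: 135 + 4 = 139.
Holidays: Nov 17, 1964 (Tue); Nov 18, 1964 (Wed); Jan 10, 1965 (Sun); Mar 5, 1965 (Fri); Mar 25, 1965 (Thu); Mar 31, 1965 (Wed).
5 of the 6 holidays fall on weekdays; the rest are weekends and were already excluded.
Business days: 139 − 5 = 134.

134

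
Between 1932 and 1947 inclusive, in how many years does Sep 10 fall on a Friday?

Day of week of September 10 in each year:
1932: Sat, 1933: Sun, 1934: Mon, 1935: Tue, 1936: Thu, 1937: Fri ✓, 1938: Sat, 1939: Sun, 1940: Tue, 1941: Wed, 1942: Thu, 1943: Fri ✓, 1944: Sun, 1945: Mon, 1946: Tue, 1947: Wed
Fridays: 1937, 1943.

2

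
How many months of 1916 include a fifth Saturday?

A month has five Saturdays exactly when Saturday falls within its first (length − 28) days.
Jan: 31 days, starts Sat → 5 of Sat, Sun, Mon ✓
Feb: 29 days, starts Tue → 5 of Tue
Mar: 31 days, starts Wed → 5 of Wed, Thu, Fri
Apr: 30 days, starts Sat → 5 of Sat, Sun ✓
May: 31 days, starts Mon → 5 of Mon, Tue, Wed
Jun: 30 days, starts Thu → 5 of Thu, Fri
Jul: 31 days, starts Sat → 5 of Sat, Sun, Mon ✓
Aug: 31 days, starts Tue → 5 of Tue, Wed, Thu
Sep: 30 days, starts Fri → 5 of Fri, Sat ✓
Oct: 31 days, starts Sun → 5 of Sun, Mon, Tue
Nov: 30 days, starts Wed → 5 of Wed, Thu
Dec: 31 days, starts Fri → 5 of Fri, Sat, Sun ✓
Months with five Saturdays: Jan, Apr, Jul, Sep, Dec.

5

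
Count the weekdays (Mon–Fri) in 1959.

261

1 January 1959 is a Thursday.
From 1 January 1959 to 31 December 1959 is 365 days inclusive.
365 = 7 × 52 + 1, so there are 52 full weeks plus 1 extra day.
Each full week contributes 5 weekdays (Mon–Fri): 52 × 5 = 260.
The 1 extra day is Thursday — 1 of them qualifies.
Total: 260 + 1 = 261.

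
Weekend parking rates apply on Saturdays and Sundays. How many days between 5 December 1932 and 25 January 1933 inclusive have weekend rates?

14

5 December 1932 is a Monday.
From 5 December 1932 to 25 January 1933 is 52 days inclusive.
52 = 7 × 7 + 3, so there are 7 full weeks plus 3 extra days.
Each full week contributes 2 weekend days (Sat, Sun): 7 × 2 = 14.
The 3 extra days are Monday, Tuesday, Wednesday — none qualify.
Total: 14 + 0 = 14.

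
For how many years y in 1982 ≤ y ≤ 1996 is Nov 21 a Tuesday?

Day of week of November 21 in each year:
1982: Sun, 1983: Mon, 1984: Wed, 1985: Thu, 1986: Fri, 1987: Sat, 1988: Mon, 1989: Tue ✓, 1990: Wed, 1991: Thu, 1992: Sat, 1993: Sun, 1994: Mon, 1995: Tue ✓, 1996: Thu
Tuesdays: 1989, 1995.

2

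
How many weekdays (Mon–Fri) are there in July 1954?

22

1 July 1954 is a Thursday.
The range spans 31 days (inclusive of both endpoints).
31 = 7 × 4 + 3, so there are 4 full weeks plus 3 extra days.
Each full week contributes 5 weekdays (Mon–Fri): 4 × 5 = 20.
The 3 extra days are Thu, Fri, Sat — 2 of them qualify.
Total: 20 + 2 = 22.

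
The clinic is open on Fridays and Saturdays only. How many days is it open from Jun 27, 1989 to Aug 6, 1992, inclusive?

Jun 27, 1989 is a Tuesday.
The range spans 1137 days (inclusive of both endpoints).
1137 = 7 × 162 + 3, so there are 162 full weeks plus 3 extra days.
Each full week contributes 2 days from the set (Fri, Sat): 162 × 2 = 324.
The 3 extra days are Tuesday, Wednesday, Thursday — none qualify.
Total: 324 + 0 = 324.

324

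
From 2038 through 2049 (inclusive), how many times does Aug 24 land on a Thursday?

Day of week of August 24 in each year:
2038: Tue, 2039: Wed, 2040: Fri, 2041: Sat, 2042: Sun, 2043: Mon, 2044: Wed, 2045: Thu ✓, 2046: Fri, 2047: Sat, 2048: Mon, 2049: Tue
Thursdays: 2045.

1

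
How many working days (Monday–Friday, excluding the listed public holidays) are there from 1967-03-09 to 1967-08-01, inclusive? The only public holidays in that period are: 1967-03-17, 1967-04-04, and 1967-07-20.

101

1967-03-09 is a Thursday.
From 1967-03-09 to 1967-08-01 is 146 days inclusive.
146 = 7 × 20 + 6, so there are 20 full weeks plus 6 extra days.
Each full week contributes 5 weekdays (Mon–Fri): 20 × 5 = 100.
The 6 extra days are Thursday, Friday, Saturday, Sunday, Monday, Tuesday — 4 of them qualify.
Total: 100 + 4 = 104.
Holidays: 1967-03-17 (Fri); 1967-04-04 (Tue); 1967-07-20 (Thu).
All 3 holidays fall on weekdays, so subtract 3.
Business days: 104 − 3 = 101.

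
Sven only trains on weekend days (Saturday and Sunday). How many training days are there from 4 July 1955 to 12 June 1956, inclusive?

4 July 1955 is a Monday.
That's 345 days from start to end, counting both.
345 = 7 × 49 + 2, so there are 49 full weeks plus 2 extra days.
Each full week contributes 2 weekend days (Sat, Sun): 49 × 2 = 98.
The 2 extra days are Mon, Tue — none qualify.
Total: 98 + 0 = 98.

98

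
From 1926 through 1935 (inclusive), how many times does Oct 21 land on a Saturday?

1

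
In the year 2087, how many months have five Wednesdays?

5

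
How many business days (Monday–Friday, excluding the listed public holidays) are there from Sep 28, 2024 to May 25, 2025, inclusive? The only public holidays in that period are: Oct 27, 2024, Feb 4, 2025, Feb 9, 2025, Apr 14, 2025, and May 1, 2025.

Sep 28, 2024 is a Saturday.
The range spans 240 days (inclusive of both endpoints).
240 = 7 × 34 + 2, so there are 34 full weeks plus 2 extra days.
Each full week contributes 5 weekdays (Mon–Fri): 34 × 5 = 170.
The 2 extra days are Sat, Sun — none qualify.
Total: 170 + 0 = 170.
Holidays: Oct 27, 2024 (Sun); Feb 4, 2025 (Tue); Feb 9, 2025 (Sun); Apr 14, 2025 (Mon); May 1, 2025 (Thu).
3 of the 5 holidays fall on weekdays; the rest are weekends and were already excluded.
Business days: 170 − 3 = 167.

167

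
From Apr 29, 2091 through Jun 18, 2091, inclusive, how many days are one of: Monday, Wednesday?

15

Apr 29, 2091 is a Sunday.
The range spans 51 days (inclusive of both endpoints).
51 = 7 × 7 + 2, so there are 7 full weeks plus 2 extra days.
Each full week contributes 2 days from the set (Mon, Wed): 7 × 2 = 14.
The 2 extra days are Sun, Mon — 1 of them qualifies.
Total: 14 + 1 = 15.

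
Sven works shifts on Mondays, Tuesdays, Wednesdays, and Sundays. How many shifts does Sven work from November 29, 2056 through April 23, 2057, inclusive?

November 29, 2056 is a Wednesday.
That's 146 days from start to end, counting both.
146 = 7 × 20 + 6, so there are 20 full weeks plus 6 extra days.
Each full week contributes 4 days from the set (Mon, Tue, Wed, Sun): 20 × 4 = 80.
The 6 extra days are Wed, Thu, Fri, Sat, Sun, Mon — 3 of them qualify.
Total: 80 + 3 = 83.

83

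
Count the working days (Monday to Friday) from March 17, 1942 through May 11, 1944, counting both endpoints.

563

March 17, 1942 is a Tuesday.
That's 787 days from start to end, counting both.
787 = 7 × 112 + 3, so there are 112 full weeks plus 3 extra days.
Each full week contributes 5 weekdays (Mon–Fri): 112 × 5 = 560.
The 3 extra days are Tue, Wed, Thu — 3 of them qualify.
Total: 560 + 3 = 563.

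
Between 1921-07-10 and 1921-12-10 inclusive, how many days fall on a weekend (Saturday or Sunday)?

44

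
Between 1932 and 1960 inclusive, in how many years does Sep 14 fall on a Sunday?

Day of week of September 14 in each year:
1932: Wed, 1933: Thu, 1934: Fri, 1935: Sat, 1936: Mon, 1937: Tue, 1938: Wed, 1939: Thu, 1940: Sat, 1941: Sun ✓, 1942: Mon, 1943: Tue, 1944: Thu, 1945: Fri, 1946: Sat, 1947: Sun ✓, 1948: Tue, 1949: Wed, 1950: Thu, 1951: Fri, 1952: Sun ✓, 1953: Mon, 1954: Tue, 1955: Wed, 1956: Fri, 1957: Sat, 1958: Sun ✓, 1959: Mon, 1960: Wed
Sundays: 1941, 1947, 1952, 1958.

4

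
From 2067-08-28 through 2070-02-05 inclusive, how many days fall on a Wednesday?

2067-08-28 is a Sunday.
From 2067-08-28 to 2070-02-05 is 893 days inclusive.
893 = 7 × 127 + 4, so there are 127 full weeks plus 4 extra days.
Each full week contributes one Wednesday: 127 so far.
The 4 extra days are Sunday, Monday, Tuesday, Wednesday — 1 of them qualifies.
Total: 127 + 1 = 128.

128 Wednesdays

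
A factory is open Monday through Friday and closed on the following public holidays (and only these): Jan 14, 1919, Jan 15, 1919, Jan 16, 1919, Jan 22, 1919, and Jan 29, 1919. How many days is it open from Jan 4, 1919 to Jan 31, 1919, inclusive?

15

Jan 4, 1919 is a Saturday.
From Jan 4, 1919 to Jan 31, 1919 is 28 days inclusive.
28 = 7 × 4, so the span is exactly 4 full weeks.
Each full week contributes 5 weekdays (Mon–Fri): 4 × 5 = 20.
Total: 20.
Holidays: Jan 14, 1919 (Tue); Jan 15, 1919 (Wed); Jan 16, 1919 (Thu); Jan 22, 1919 (Wed); Jan 29, 1919 (Wed).
All 5 holidays fall on weekdays, so subtract 5.
Business days: 20 − 5 = 15.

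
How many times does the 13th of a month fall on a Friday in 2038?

1

The 13th falls on a Friday when the month's 13th has weekday Fri.
Jan 13 is Wed; Feb 13 is Sat; Mar 13 is Sat; Apr 13 is Tue; May 13 is Thu; Jun 13 is Sun; Jul 13 is Tue; Aug 13 is Fri ✓; Sep 13 is Mon; Oct 13 is Wed; Nov 13 is Sat; Dec 13 is Mon.
Friday the 13ths: Aug.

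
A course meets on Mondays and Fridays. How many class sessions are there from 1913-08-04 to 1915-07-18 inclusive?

204

1913-08-04 is a Monday.
From 1913-08-04 to 1915-07-18 is 714 days inclusive.
714 = 7 × 102, so the span is exactly 102 full weeks.
Each full week contributes 2 days from the set (Mon, Fri): 102 × 2 = 204.
Total: 204.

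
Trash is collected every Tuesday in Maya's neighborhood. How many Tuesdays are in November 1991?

4

1 November 1991 is a Friday.
The range spans 30 days (inclusive of both endpoints).
30 = 7 × 4 + 2, so there are 4 full weeks plus 2 extra days.
Each full week contributes one Tuesday: 4 so far.
The 2 extra days are Friday, Saturday — none qualify.
Total: 4 + 0 = 4.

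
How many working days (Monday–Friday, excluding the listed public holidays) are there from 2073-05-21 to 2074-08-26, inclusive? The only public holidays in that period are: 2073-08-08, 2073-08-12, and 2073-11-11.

2073-05-21 is a Sunday.
The range spans 463 days (inclusive of both endpoints).
463 = 7 × 66 + 1, so there are 66 full weeks plus 1 extra day.
Each full week contributes 5 weekdays (Mon–Fri): 66 × 5 = 330.
The 1 extra day is Sun — none qualify.
Total: 330 + 0 = 330.
Holidays: 2073-08-08 (Tue); 2073-08-12 (Sat); 2073-11-11 (Sat).
1 of the 3 holidays fall on weekdays; the rest are weekends and were already excluded.
Business days: 330 − 1 = 329.

329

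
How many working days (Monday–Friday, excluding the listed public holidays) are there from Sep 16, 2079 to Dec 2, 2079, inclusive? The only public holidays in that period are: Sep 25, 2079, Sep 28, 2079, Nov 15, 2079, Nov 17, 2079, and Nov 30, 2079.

Sep 16, 2079 is a Saturday.
That's 78 days from start to end, counting both.
78 = 7 × 11 + 1, so there are 11 full weeks plus 1 extra day.
Each full week contributes 5 weekdays (Mon–Fri): 11 × 5 = 55.
The 1 extra day is Saturday — none qualify.
Total: 55 + 0 = 55.
Holidays: Sep 25, 2079 (Mon); Sep 28, 2079 (Thu); Nov 15, 2079 (Wed); Nov 17, 2079 (Fri); Nov 30, 2079 (Thu).
All 5 holidays fall on weekdays, so subtract 5.
Business days: 55 − 5 = 50.

50 working days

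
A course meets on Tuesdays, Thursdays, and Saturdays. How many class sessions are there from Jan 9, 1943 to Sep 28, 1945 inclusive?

426

Jan 9, 1943 is a Saturday.
The range spans 994 days (inclusive of both endpoints).
994 = 7 × 142, so the span is exactly 142 full weeks.
Each full week contributes 3 days from the set (Tue, Thu, Sat): 142 × 3 = 426.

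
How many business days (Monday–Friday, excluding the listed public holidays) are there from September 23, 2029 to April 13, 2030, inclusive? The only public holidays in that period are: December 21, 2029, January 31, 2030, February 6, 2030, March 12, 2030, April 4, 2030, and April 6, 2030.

September 23, 2029 is a Sunday.
From September 23, 2029 to April 13, 2030 is 203 days inclusive.
203 = 7 × 29, so the span is exactly 29 full weeks.
Each full week contributes 5 weekdays (Mon–Fri): 29 × 5 = 145.
Total: 145.
Holidays: December 21, 2029 (Fri); January 31, 2030 (Thu); February 6, 2030 (Wed); March 12, 2030 (Tue); April 4, 2030 (Thu); April 6, 2030 (Sat).
5 of the 6 holidays fall on weekdays; the rest are weekends and were already excluded.
Business days: 145 − 5 = 140.

140 business days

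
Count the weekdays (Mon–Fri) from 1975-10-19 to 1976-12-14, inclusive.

1975-10-19 is a Sunday.
That's 423 days from start to end, counting both.
423 = 7 × 60 + 3, so there are 60 full weeks plus 3 extra days.
Each full week contributes 5 weekdays (Mon–Fri): 60 × 5 = 300.
The 3 extra days are Sun, Mon, Tue — 2 of them qualify.
Total: 300 + 2 = 302.

302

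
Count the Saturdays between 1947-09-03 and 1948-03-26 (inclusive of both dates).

29

1947-09-03 is a Wednesday.
That's 206 days from start to end, counting both.
206 = 7 × 29 + 3, so there are 29 full weeks plus 3 extra days.
Each full week contributes one Saturday: 29 so far.
The 3 extra days are Wed, Thu, Fri — none qualify.
Total: 29 + 0 = 29.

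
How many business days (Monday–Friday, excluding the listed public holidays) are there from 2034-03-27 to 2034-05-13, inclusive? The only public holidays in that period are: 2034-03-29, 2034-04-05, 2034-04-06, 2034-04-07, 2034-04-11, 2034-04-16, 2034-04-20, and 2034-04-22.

29 business days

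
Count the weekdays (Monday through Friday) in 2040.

1 January 2040 is a Sunday.
That's 366 days from start to end, counting both.
366 = 7 × 52 + 2, so there are 52 full weeks plus 2 extra days.
Each full week contributes 5 weekdays (Mon–Fri): 52 × 5 = 260.
The 2 extra days are Sunday, Monday — 1 of them qualifies.
Total: 260 + 1 = 261.

261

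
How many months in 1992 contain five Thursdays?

5

A month has five Thursdays exactly when Thursday falls within its first (length − 28) days.
Jan: 31 days, starts Wed → 5 of Wed, Thu, Fri ✓
Feb: 29 days, starts Sat → 5 of Sat
Mar: 31 days, starts Sun → 5 of Sun, Mon, Tue
Apr: 30 days, starts Wed → 5 of Wed, Thu ✓
May: 31 days, starts Fri → 5 of Fri, Sat, Sun
Jun: 30 days, starts Mon → 5 of Mon, Tue
Jul: 31 days, starts Wed → 5 of Wed, Thu, Fri ✓
Aug: 31 days, starts Sat → 5 of Sat, Sun, Mon
Sep: 30 days, starts Tue → 5 of Tue, Wed
Oct: 31 days, starts Thu → 5 of Thu, Fri, Sat ✓
Nov: 30 days, starts Sun → 5 of Sun, Mon
Dec: 31 days, starts Tue → 5 of Tue, Wed, Thu ✓
Months with five Thursdays: Jan, Apr, Jul, Oct, Dec.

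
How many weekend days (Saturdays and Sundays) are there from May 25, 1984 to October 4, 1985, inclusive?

May 25, 1984 is a Friday.
The range spans 498 days (inclusive of both endpoints).
498 = 7 × 71 + 1, so there are 71 full weeks plus 1 extra day.
Each full week contributes 2 weekend days (Sat, Sun): 71 × 2 = 142.
The 1 extra day is Friday — none qualify.
Total: 142 + 0 = 142.

142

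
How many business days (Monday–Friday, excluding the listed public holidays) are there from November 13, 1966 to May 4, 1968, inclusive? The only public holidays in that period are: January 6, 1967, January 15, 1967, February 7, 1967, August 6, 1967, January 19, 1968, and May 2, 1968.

November 13, 1966 is a Sunday.
The range spans 539 days (inclusive of both endpoints).
539 = 7 × 77, so the span is exactly 77 full weeks.
Each full week contributes 5 weekdays (Mon–Fri): 77 × 5 = 385.
Total: 385.
Holidays: January 6, 1967 (Fri); January 15, 1967 (Sun); February 7, 1967 (Tue); August 6, 1967 (Sun); January 19, 1968 (Fri); May 2, 1968 (Thu).
4 of the 6 holidays fall on weekdays; the rest are weekends and were already excluded.
Business days: 385 − 4 = 381.

381 business days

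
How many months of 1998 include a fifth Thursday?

A month has five Thursdays exactly when Thursday falls within its first (length − 28) days.
Jan: 31 days, starts Thu → 5 of Thu, Fri, Sat ✓
Feb: 28 days, starts Sun → 5 of (none)
Mar: 31 days, starts Sun → 5 of Sun, Mon, Tue
Apr: 30 days, starts Wed → 5 of Wed, Thu ✓
May: 31 days, starts Fri → 5 of Fri, Sat, Sun
Jun: 30 days, starts Mon → 5 of Mon, Tue
Jul: 31 days, starts Wed → 5 of Wed, Thu, Fri ✓
Aug: 31 days, starts Sat → 5 of Sat, Sun, Mon
Sep: 30 days, starts Tue → 5 of Tue, Wed
Oct: 31 days, starts Thu → 5 of Thu, Fri, Sat ✓
Nov: 30 days, starts Sun → 5 of Sun, Mon
Dec: 31 days, starts Tue → 5 of Tue, Wed, Thu ✓
Months with five Thursdays: Jan, Apr, Jul, Oct, Dec.

5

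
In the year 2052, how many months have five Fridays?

A month has five Fridays exactly when Friday falls within its first (length − 28) days.
Jan: 31 days, starts Mon → 5 of Mon, Tue, Wed
Feb: 29 days, starts Thu → 5 of Thu
Mar: 31 days, starts Fri → 5 of Fri, Sat, Sun ✓
Apr: 30 days, starts Mon → 5 of Mon, Tue
May: 31 days, starts Wed → 5 of Wed, Thu, Fri ✓
Jun: 30 days, starts Sat → 5 of Sat, Sun
Jul: 31 days, starts Mon → 5 of Mon, Tue, Wed
Aug: 31 days, starts Thu → 5 of Thu, Fri, Sat ✓
Sep: 30 days, starts Sun → 5 of Sun, Mon
Oct: 31 days, starts Tue → 5 of Tue, Wed, Thu
Nov: 30 days, starts Fri → 5 of Fri, Sat ✓
Dec: 31 days, starts Sun → 5 of Sun, Mon, Tue
Months with five Fridays: Mar, May, Aug, Nov.

4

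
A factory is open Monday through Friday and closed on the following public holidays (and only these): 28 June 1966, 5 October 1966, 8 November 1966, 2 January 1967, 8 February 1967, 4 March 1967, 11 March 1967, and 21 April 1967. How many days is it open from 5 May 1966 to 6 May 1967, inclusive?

5 May 1966 is a Thursday.
The range spans 367 days (inclusive of both endpoints).
367 = 7 × 52 + 3, so there are 52 full weeks plus 3 extra days.
Each full week contributes 5 weekdays (Mon–Fri): 52 × 5 = 260.
The 3 extra days are Thursday, Friday, Saturday — 2 of them qualify.
Total: 260 + 2 = 262.
Holidays: 28 June 1966 (Tue); 5 October 1966 (Wed); 8 November 1966 (Tue); 2 January 1967 (Mon); 8 February 1967 (Wed); 4 March 1967 (Sat); 11 March 1967 (Sat); 21 April 1967 (Fri).
6 of the 8 holidays fall on weekdays; the rest are weekends and were already excluded.
Business days: 262 − 6 = 256.

256 business days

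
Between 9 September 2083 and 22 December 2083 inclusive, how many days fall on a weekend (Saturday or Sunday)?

9 September 2083 is a Thursday.
That's 105 days from start to end, counting both.
105 = 7 × 15, so the span is exactly 15 full weeks.
Each full week contributes 2 weekend days (Sat, Sun): 15 × 2 = 30.

30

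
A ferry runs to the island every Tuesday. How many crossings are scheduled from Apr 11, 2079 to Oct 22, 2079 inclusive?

Apr 11, 2079 is a Tuesday.
The range spans 195 days (inclusive of both endpoints).
195 = 7 × 27 + 6, so there are 27 full weeks plus 6 extra days.
Each full week contributes one Tuesday: 27 so far.
The 6 extra days are Tuesday, Wednesday, Thursday, Friday, Saturday, Sunday — 1 of them qualifies.
Total: 27 + 1 = 28.

28 Tuesdays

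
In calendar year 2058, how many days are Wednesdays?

52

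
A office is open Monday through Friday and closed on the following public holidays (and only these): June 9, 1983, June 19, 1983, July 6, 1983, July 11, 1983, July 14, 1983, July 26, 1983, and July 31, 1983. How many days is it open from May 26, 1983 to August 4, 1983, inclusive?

May 26, 1983 is a Thursday.
From May 26, 1983 to August 4, 1983 is 71 days inclusive.
71 = 7 × 10 + 1, so there are 10 full weeks plus 1 extra day.
Each full week contributes 5 weekdays (Mon–Fri): 10 × 5 = 50.
The 1 extra day is Thursday — 1 of them qualifies.
Total: 50 + 1 = 51.
Holidays: June 9, 1983 (Thu); June 19, 1983 (Sun); July 6, 1983 (Wed); July 11, 1983 (Mon); July 14, 1983 (Thu); July 26, 1983 (Tue); July 31, 1983 (Sun).
5 of the 7 holidays fall on weekdays; the rest are weekends and were already excluded.
Business days: 51 − 5 = 46.

46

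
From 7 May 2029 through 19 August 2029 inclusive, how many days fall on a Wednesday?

7 May 2029 is a Monday.
From 7 May 2029 to 19 August 2029 is 105 days inclusive.
105 = 7 × 15, so the span is exactly 15 full weeks.
Each full week contributes one Wednesday: 15 so far.

15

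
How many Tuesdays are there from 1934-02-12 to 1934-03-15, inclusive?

5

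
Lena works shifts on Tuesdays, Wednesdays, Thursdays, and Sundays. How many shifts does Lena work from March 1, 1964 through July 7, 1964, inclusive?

74

March 1, 1964 is a Sunday.
That's 129 days from start to end, counting both.
129 = 7 × 18 + 3, so there are 18 full weeks plus 3 extra days.
Each full week contributes 4 days from the set (Tue, Wed, Thu, Sun): 18 × 4 = 72.
The 3 extra days are Sun, Mon, Tue — 2 of them qualify.
Total: 72 + 2 = 74.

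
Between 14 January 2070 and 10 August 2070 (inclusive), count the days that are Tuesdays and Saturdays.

14 January 2070 is a Tuesday.
That's 209 days from start to end, counting both.
209 = 7 × 29 + 6, so there are 29 full weeks plus 6 extra days.
Each full week contributes 2 days from the set (Tue, Sat): 29 × 2 = 58.
The 6 extra days are Tuesday, Wednesday, Thursday, Friday, Saturday, Sunday — 2 of them qualify.
Total: 58 + 2 = 60.

60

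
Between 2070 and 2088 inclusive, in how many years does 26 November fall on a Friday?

Day of week of November 26 in each year:
2070: Wed, 2071: Thu, 2072: Sat, 2073: Sun, 2074: Mon, 2075: Tue, 2076: Thu, 2077: Fri ✓, 2078: Sat, 2079: Sun, 2080: Tue, 2081: Wed, 2082: Thu, 2083: Fri ✓, 2084: Sun, 2085: Mon, 2086: Tue, 2087: Wed, 2088: Fri ✓
Fridays: 2077, 2083, 2088.

3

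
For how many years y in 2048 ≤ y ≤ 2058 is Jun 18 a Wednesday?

1

Day of week of June 18 in each year:
2048: Thu, 2049: Fri, 2050: Sat, 2051: Sun, 2052: Tue, 2053: Wed ✓, 2054: Thu, 2055: Fri, 2056: Sun, 2057: Mon, 2058: Tue
Wednesdays: 2053.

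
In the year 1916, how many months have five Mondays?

A month has five Mondays exactly when Monday falls within its first (length − 28) days.
Jan: 31 days, starts Sat → 5 of Sat, Sun, Mon ✓
Feb: 29 days, starts Tue → 5 of Tue
Mar: 31 days, starts Wed → 5 of Wed, Thu, Fri
Apr: 30 days, starts Sat → 5 of Sat, Sun
May: 31 days, starts Mon → 5 of Mon, Tue, Wed ✓
Jun: 30 days, starts Thu → 5 of Thu, Fri
Jul: 31 days, starts Sat → 5 of Sat, Sun, Mon ✓
Aug: 31 days, starts Tue → 5 of Tue, Wed, Thu
Sep: 30 days, starts Fri → 5 of Fri, Sat
Oct: 31 days, starts Sun → 5 of Sun, Mon, Tue ✓
Nov: 30 days, starts Wed → 5 of Wed, Thu
Dec: 31 days, starts Fri → 5 of Fri, Sat, Sun
Months with five Mondays: Jan, May, Jul, Oct.

4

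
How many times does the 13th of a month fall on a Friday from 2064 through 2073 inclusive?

18

Friday-the-13ths by year:
2064: Jun
2065: Feb, Mar, Nov
2066: Aug
2067: May
2068: Jan, Apr, Jul
2069: Sep, Dec
2070: Jun
2071: Feb, Mar, Nov
2072: May
2073: Jan, Oct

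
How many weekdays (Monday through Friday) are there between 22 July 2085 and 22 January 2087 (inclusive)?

393

22 July 2085 is a Sunday.
That's 550 days from start to end, counting both.
550 = 7 × 78 + 4, so there are 78 full weeks plus 4 extra days.
Each full week contributes 5 weekdays (Mon–Fri): 78 × 5 = 390.
The 4 extra days are Sun, Mon, Tue, Wed — 3 of them qualify.
Total: 390 + 3 = 393.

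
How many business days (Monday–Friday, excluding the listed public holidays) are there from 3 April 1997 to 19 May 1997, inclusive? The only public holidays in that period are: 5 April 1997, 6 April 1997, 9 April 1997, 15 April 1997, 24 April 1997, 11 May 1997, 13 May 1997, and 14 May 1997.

28 business days

3 April 1997 is a Thursday.
That's 47 days from start to end, counting both.
47 = 7 × 6 + 5, so there are 6 full weeks plus 5 extra days.
Each full week contributes 5 weekdays (Mon–Fri): 6 × 5 = 30.
The 5 extra days are Thu, Fri, Sat, Sun, Mon — 3 of them qualify.
Total: 30 + 3 = 33.
Holidays: 5 April 1997 (Sat); 6 April 1997 (Sun); 9 April 1997 (Wed); 15 April 1997 (Tue); 24 April 1997 (Thu); 11 May 1997 (Sun); 13 May 1997 (Tue); 14 May 1997 (Wed).
5 of the 8 holidays fall on weekdays; the rest are weekends and were already excluded.
Business days: 33 − 5 = 28.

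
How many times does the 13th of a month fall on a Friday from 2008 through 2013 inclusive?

11

Friday-the-13ths by year:
2008: Jun
2009: Feb, Mar, Nov
2010: Aug
2011: May
2012: Jan, Apr, Jul
2013: Sep, Dec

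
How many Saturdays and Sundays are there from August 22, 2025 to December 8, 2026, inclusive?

August 22, 2025 is a Friday.
The range spans 474 days (inclusive of both endpoints).
474 = 7 × 67 + 5, so there are 67 full weeks plus 5 extra days.
Each full week contributes 2 weekend days (Sat, Sun): 67 × 2 = 134.
The 5 extra days are Fri, Sat, Sun, Mon, Tue — 2 of them qualify.
Total: 134 + 2 = 136.

136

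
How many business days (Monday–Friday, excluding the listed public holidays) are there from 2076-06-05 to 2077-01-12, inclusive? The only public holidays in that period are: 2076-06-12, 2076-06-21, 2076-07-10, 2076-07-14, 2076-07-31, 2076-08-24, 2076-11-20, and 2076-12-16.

151

2076-06-05 is a Friday.
The range spans 222 days (inclusive of both endpoints).
222 = 7 × 31 + 5, so there are 31 full weeks plus 5 extra days.
Each full week contributes 5 weekdays (Mon–Fri): 31 × 5 = 155.
The 5 extra days are Friday, Saturday, Sunday, Monday, Tuesday — 3 of them qualify.
Total: 155 + 3 = 158.
Holidays: 2076-06-12 (Fri); 2076-06-21 (Sun); 2076-07-10 (Fri); 2076-07-14 (Tue); 2076-07-31 (Fri); 2076-08-24 (Mon); 2076-11-20 (Fri); 2076-12-16 (Wed).
7 of the 8 holidays fall on weekdays; the rest are weekends and were already excluded.
Business days: 158 − 7 = 151.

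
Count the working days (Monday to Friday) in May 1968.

1 May 1968 is a Wednesday.
That's 31 days from start to end, counting both.
31 = 7 × 4 + 3, so there are 4 full weeks plus 3 extra days.
Each full week contributes 5 weekdays (Mon–Fri): 4 × 5 = 20.
The 3 extra days are Wednesday, Thursday, Friday — 3 of them qualify.
Total: 20 + 3 = 23.

23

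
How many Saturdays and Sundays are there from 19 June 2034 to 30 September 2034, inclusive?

19 June 2034 is a Monday.
From 19 June 2034 to 30 September 2034 is 104 days inclusive.
104 = 7 × 14 + 6, so there are 14 full weeks plus 6 extra days.
Each full week contributes 2 weekend days (Sat, Sun): 14 × 2 = 28.
The 6 extra days are Mon, Tue, Wed, Thu, Fri, Sat — 1 of them qualifies.
Total: 28 + 1 = 29.

29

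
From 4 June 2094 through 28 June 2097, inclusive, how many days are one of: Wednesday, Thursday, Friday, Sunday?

4 June 2094 is a Friday.
The range spans 1121 days (inclusive of both endpoints).
1121 = 7 × 160 + 1, so there are 160 full weeks plus 1 extra day.
Each full week contributes 4 days from the set (Wed, Thu, Fri, Sun): 160 × 4 = 640.
The 1 extra day is Friday — 1 of them qualifies.
Total: 640 + 1 = 641.

641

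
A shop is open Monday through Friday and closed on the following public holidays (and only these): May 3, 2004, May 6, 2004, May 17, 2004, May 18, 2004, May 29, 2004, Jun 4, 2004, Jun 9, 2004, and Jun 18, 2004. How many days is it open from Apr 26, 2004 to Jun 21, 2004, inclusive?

Apr 26, 2004 is a Monday.
That's 57 days from start to end, counting both.
57 = 7 × 8 + 1, so there are 8 full weeks plus 1 extra day.
Each full week contributes 5 weekdays (Mon–Fri): 8 × 5 = 40.
The 1 extra day is Mon — 1 of them qualifies.
Total: 40 + 1 = 41.
Holidays: May 3, 2004 (Mon); May 6, 2004 (Thu); May 17, 2004 (Mon); May 18, 2004 (Tue); May 29, 2004 (Sat); Jun 4, 2004 (Fri); Jun 9, 2004 (Wed); Jun 18, 2004 (Fri).
7 of the 8 holidays fall on weekdays; the rest are weekends and were already excluded.
Business days: 41 − 7 = 34.

34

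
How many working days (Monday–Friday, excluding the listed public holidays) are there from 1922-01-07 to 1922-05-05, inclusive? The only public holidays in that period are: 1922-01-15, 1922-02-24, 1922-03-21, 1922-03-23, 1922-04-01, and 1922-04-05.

81 working days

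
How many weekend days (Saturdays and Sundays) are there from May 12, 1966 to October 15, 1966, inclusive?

45

May 12, 1966 is a Thursday.
The range spans 157 days (inclusive of both endpoints).
157 = 7 × 22 + 3, so there are 22 full weeks plus 3 extra days.
Each full week contributes 2 weekend days (Sat, Sun): 22 × 2 = 44.
The 3 extra days are Thu, Fri, Sat — 1 of them qualifies.
Total: 44 + 1 = 45.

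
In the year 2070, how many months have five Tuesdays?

A month has five Tuesdays exactly when Tuesday falls within its first (length − 28) days.
Jan: 31 days, starts Wed → 5 of Wed, Thu, Fri
Feb: 28 days, starts Sat → 5 of (none)
Mar: 31 days, starts Sat → 5 of Sat, Sun, Mon
Apr: 30 days, starts Tue → 5 of Tue, Wed ✓
May: 31 days, starts Thu → 5 of Thu, Fri, Sat
Jun: 30 days, starts Sun → 5 of Sun, Mon
Jul: 31 days, starts Tue → 5 of Tue, Wed, Thu ✓
Aug: 31 days, starts Fri → 5 of Fri, Sat, Sun
Sep: 30 days, starts Mon → 5 of Mon, Tue ✓
Oct: 31 days, starts Wed → 5 of Wed, Thu, Fri
Nov: 30 days, starts Sat → 5 of Sat, Sun
Dec: 31 days, starts Mon → 5 of Mon, Tue, Wed ✓
Months with five Tuesdays: Apr, Jul, Sep, Dec.

4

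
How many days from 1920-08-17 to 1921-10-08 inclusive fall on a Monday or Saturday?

119

1920-08-17 is a Tuesday.
From 1920-08-17 to 1921-10-08 is 418 days inclusive.
418 = 7 × 59 + 5, so there are 59 full weeks plus 5 extra days.
Each full week contributes 2 days from the set (Mon, Sat): 59 × 2 = 118.
The 5 extra days are Tuesday, Wednesday, Thursday, Friday, Saturday — 1 of them qualifies.
Total: 118 + 1 = 119.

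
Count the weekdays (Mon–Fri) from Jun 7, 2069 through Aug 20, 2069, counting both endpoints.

53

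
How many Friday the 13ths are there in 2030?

2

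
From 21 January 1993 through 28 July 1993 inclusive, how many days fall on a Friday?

21 January 1993 is a Thursday.
That's 189 days from start to end, counting both.
189 = 7 × 27, so the span is exactly 27 full weeks.
Each full week contributes one Friday: 27 so far.
Total: 27.

27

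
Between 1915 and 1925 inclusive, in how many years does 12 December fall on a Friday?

2

Day of week of December 12 in each year:
1915: Sun, 1916: Tue, 1917: Wed, 1918: Thu, 1919: Fri ✓, 1920: Sun, 1921: Mon, 1922: Tue, 1923: Wed, 1924: Fri ✓, 1925: Sat
Fridays: 1919, 1924.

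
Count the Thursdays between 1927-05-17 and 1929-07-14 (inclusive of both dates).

1927-05-17 is a Tuesday.
The range spans 790 days (inclusive of both endpoints).
790 = 7 × 112 + 6, so there are 112 full weeks plus 6 extra days.
Each full week contributes one Thursday: 112 so far.
The 6 extra days are Tue, Wed, Thu, Fri, Sat, Sun — 1 of them qualifies.
Total: 112 + 1 = 113.

113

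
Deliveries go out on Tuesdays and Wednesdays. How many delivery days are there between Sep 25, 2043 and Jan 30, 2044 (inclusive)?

Sep 25, 2043 is a Friday.
The range spans 128 days (inclusive of both endpoints).
128 = 7 × 18 + 2, so there are 18 full weeks plus 2 extra days.
Each full week contributes 2 days from the set (Tue, Wed): 18 × 2 = 36.
The 2 extra days are Fri, Sat — none qualify.
Total: 36 + 0 = 36.

36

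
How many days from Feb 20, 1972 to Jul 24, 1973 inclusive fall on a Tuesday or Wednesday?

149

Feb 20, 1972 is a Sunday.
From Feb 20, 1972 to Jul 24, 1973 is 521 days inclusive.
521 = 7 × 74 + 3, so there are 74 full weeks plus 3 extra days.
Each full week contributes 2 days from the set (Tue, Wed): 74 × 2 = 148.
The 3 extra days are Sun, Mon, Tue — 1 of them qualifies.
Total: 148 + 1 = 149.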